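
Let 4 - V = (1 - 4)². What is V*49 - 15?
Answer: -260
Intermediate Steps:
V = -5 (V = 4 - (1 - 4)² = 4 - 1*(-3)² = 4 - 1*9 = 4 - 9 = -5)
V*49 - 15 = -5*49 - 15 = -245 - 15 = -260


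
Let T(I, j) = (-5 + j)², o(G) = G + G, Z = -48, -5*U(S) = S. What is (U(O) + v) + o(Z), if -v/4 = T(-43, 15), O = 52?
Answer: -2532/5 ≈ -506.40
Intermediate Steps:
U(S) = -S/5
o(G) = 2*G
v = -400 (v = -4*(-5 + 15)² = -4*10² = -4*100 = -400)
(U(O) + v) + o(Z) = (-⅕*52 - 400) + 2*(-48) = (-52/5 - 400) - 96 = -2052/5 - 96 = -2532/5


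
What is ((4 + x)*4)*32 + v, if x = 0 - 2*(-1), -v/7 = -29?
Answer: 971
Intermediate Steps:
v = 203 (v = -7*(-29) = 203)
x = 2 (x = 0 + 2 = 2)
((4 + x)*4)*32 + v = ((4 + 2)*4)*32 + 203 = (6*4)*32 + 203 = 24*32 + 203 = 768 + 203 = 971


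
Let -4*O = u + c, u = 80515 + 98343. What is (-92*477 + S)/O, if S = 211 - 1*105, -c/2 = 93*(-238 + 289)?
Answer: 6254/6049 ≈ 1.0339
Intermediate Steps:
u = 178858
c = -9486 (c = -186*(-238 + 289) = -186*51 = -2*4743 = -9486)
S = 106 (S = 211 - 105 = 106)
O = -42343 (O = -(178858 - 9486)/4 = -¼*169372 = -42343)
(-92*477 + S)/O = (-92*477 + 106)/(-42343) = (-43884 + 106)*(-1/42343) = -43778*(-1/42343) = 6254/6049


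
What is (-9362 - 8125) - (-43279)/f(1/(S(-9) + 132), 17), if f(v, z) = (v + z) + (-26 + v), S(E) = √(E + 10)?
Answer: -26653072/1195 ≈ -22304.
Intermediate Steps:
S(E) = √(10 + E)
f(v, z) = -26 + z + 2*v
(-9362 - 8125) - (-43279)/f(1/(S(-9) + 132), 17) = (-9362 - 8125) - (-43279)/(-26 + 17 + 2/(√(10 - 9) + 132)) = -17487 - (-43279)/(-26 + 17 + 2/(√1 + 132)) = -17487 - (-43279)/(-26 + 17 + 2/(1 + 132)) = -17487 - (-43279)/(-26 + 17 + 2/133) = -17487 - (-43279)/(-1195/133) = -17487 - (-43279)*(-133)/1195 = -17487 - 1*5756107/1195 = -17487 - 5756107/1195 = -26653072/1195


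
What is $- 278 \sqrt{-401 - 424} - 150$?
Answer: $-150 - 1390 i \sqrt{33} \approx -150.0 - 7984.9 i$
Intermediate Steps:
$- 278 \sqrt{-401 - 424} - 150 = - 278 \sqrt{-825} - 150 = - 278 \cdot 5 i \sqrt{33} - 150 = - 1390 i \sqrt{33} - 150 = -150 - 1390 i \sqrt{33}$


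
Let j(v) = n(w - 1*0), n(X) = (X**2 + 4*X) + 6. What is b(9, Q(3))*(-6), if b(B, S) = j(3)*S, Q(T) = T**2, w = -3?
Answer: -162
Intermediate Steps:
n(X) = 6 + X**2 + 4*X
j(v) = 3 (j(v) = 6 + (-3 - 1*0)**2 + 4*(-3 - 1*0) = 6 + (-3 + 0)**2 + 4*(-3 + 0) = 6 + (-3)**2 + 4*(-3) = 6 + 9 - 12 = 3)
b(B, S) = 3*S
b(9, Q(3))*(-6) = (3*3**2)*(-6) = (3*9)*(-6) = 27*(-6) = -162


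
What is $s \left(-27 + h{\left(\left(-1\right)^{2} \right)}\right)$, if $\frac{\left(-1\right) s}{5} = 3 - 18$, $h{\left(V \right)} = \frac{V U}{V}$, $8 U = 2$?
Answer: $- \frac{8025}{4} \approx -2006.3$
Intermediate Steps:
$U = \frac{1}{4}$ ($U = \frac{1}{8} \cdot 2 = \frac{1}{4} \approx 0.25$)
$h{\left(V \right)} = \frac{1}{4}$ ($h{\left(V \right)} = \frac{V \frac{1}{4}}{V} = \frac{\frac{1}{4} V}{V} = \frac{1}{4}$)
$s = 75$ ($s = - 5 \left(3 - 18\right) = \left(-5\right) \left(-15\right) = 75$)
$s \left(-27 + h{\left(\left(-1\right)^{2} \right)}\right) = 75 \left(-27 + \frac{1}{4}\right) = 75 \left(- \frac{107}{4}\right) = - \frac{8025}{4}$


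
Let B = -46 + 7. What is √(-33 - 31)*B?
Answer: -312*I ≈ -312.0*I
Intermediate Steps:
B = -39
√(-33 - 31)*B = √(-33 - 31)*(-39) = √(-64)*(-39) = (8*I)*(-39) = -312*I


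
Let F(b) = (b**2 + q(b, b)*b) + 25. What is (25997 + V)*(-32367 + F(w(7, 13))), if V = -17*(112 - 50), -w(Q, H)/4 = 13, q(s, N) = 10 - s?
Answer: -819676866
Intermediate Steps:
w(Q, H) = -52 (w(Q, H) = -4*13 = -52)
V = -1054 (V = -17*62 = -1054)
F(b) = 25 + b**2 + b*(10 - b) (F(b) = (b**2 + (10 - b)*b) + 25 = (b**2 + b*(10 - b)) + 25 = 25 + b**2 + b*(10 - b))
(25997 + V)*(-32367 + F(w(7, 13))) = (25997 - 1054)*(-32367 + (25 + 10*(-52))) = 24943*(-32367 + (25 - 520)) = 24943*(-32367 - 495) = 24943*(-32862) = -819676866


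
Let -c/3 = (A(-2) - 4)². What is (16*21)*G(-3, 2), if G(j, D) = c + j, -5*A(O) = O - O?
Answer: -17136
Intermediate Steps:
A(O) = 0 (A(O) = -(O - O)/5 = -⅕*0 = 0)
c = -48 (c = -3*(0 - 4)² = -3*(-4)² = -3*16 = -48)
G(j, D) = -48 + j
(16*21)*G(-3, 2) = (16*21)*(-48 - 3) = 336*(-51) = -17136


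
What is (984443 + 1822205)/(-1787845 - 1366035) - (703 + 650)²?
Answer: -721690489946/394235 ≈ -1.8306e+6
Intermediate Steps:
(984443 + 1822205)/(-1787845 - 1366035) - (703 + 650)² = 2806648/(-3153880) - 1*1353² = 2806648*(-1/3153880) - 1*1830609 = -350831/394235 - 1830609 = -721690489946/394235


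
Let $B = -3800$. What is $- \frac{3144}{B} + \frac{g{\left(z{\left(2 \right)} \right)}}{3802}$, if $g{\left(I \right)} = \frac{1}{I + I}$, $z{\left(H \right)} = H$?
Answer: $\frac{5977219}{7223800} \approx 0.82743$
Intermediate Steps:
$g{\left(I \right)} = \frac{1}{2 I}$
$- \frac{3144}{B} + \frac{g{\left(z{\left(2 \right)} \right)}}{3802} = - \frac{3144}{-3800} + \frac{\frac{1}{2} \cdot \frac{1}{2}}{3802} = \left(-3144\right) \left(- \frac{1}{3800}\right) + \frac{1}{2} \cdot \frac{1}{2} \cdot \frac{1}{3802} = \frac{393}{475} + \frac{1}{4} \cdot \frac{1}{3802} = \frac{393}{475} + \frac{1}{15208} = \frac{5977219}{7223800}$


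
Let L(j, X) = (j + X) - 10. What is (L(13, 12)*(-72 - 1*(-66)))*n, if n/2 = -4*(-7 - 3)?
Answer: -7200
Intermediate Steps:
L(j, X) = -10 + X + j (L(j, X) = (X + j) - 10 = -10 + X + j)
n = 80 (n = 2*(-4*(-7 - 3)) = 2*(-4*(-10)) = 2*40 = 80)
(L(13, 12)*(-72 - 1*(-66)))*n = ((-10 + 12 + 13)*(-72 - 1*(-66)))*80 = (15*(-72 + 66))*80 = (15*(-6))*80 = -90*80 = -7200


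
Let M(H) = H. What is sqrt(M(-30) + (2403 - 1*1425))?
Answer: 2*sqrt(237) ≈ 30.790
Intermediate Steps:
sqrt(M(-30) + (2403 - 1*1425)) = sqrt(-30 + (2403 - 1*1425)) = sqrt(-30 + (2403 - 1425)) = sqrt(-30 + 978) = sqrt(948) = 2*sqrt(237)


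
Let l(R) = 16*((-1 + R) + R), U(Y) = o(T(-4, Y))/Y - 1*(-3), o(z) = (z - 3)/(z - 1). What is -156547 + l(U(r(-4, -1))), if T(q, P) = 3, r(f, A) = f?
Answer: -156467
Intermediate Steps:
o(z) = (-3 + z)/(-1 + z)
U(Y) = 3 (U(Y) = ((-3 + 3)/(-1 + 3))/Y - 1*(-3) = (0/2)/Y + 3 = ((1/2)*0)/Y + 3 = 0/Y + 3 = 0 + 3 = 3)
l(R) = -16 + 32*R (l(R) = 16*(-1 + 2*R) = -16 + 32*R)
-156547 + l(U(r(-4, -1))) = -156547 + (-16 + 32*3) = -156547 + (-16 + 96) = -156547 + 80 = -156467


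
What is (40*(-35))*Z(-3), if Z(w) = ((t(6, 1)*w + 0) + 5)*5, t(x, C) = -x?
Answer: -161000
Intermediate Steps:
Z(w) = 25 - 30*w (Z(w) = (((-1*6)*w + 0) + 5)*5 = ((-6*w + 0) + 5)*5 = (-6*w + 5)*5 = (5 - 6*w)*5 = 25 - 30*w)
(40*(-35))*Z(-3) = (40*(-35))*(25 - 30*(-3)) = -1400*(25 + 90) = -1400*115 = -161000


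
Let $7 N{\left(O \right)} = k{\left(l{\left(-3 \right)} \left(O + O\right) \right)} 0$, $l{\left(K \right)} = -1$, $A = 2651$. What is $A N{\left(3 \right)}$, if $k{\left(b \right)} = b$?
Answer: $0$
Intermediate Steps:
$N{\left(O \right)} = 0$ ($N{\left(O \right)} = \frac{- (O + O) 0}{7} = \frac{- 2 O 0}{7} = \frac{1}{7} \cdot 0 = 0$)
$A N{\left(3 \right)} = 2651 \cdot 0 = 0$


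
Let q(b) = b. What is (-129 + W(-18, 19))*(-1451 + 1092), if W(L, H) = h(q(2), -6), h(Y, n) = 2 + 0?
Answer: 45593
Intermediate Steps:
h(Y, n) = 2
W(L, H) = 2
(-129 + W(-18, 19))*(-1451 + 1092) = (-129 + 2)*(-1451 + 1092) = -127*(-359) = 45593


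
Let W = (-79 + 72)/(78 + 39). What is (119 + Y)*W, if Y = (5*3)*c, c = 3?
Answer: -1148/117 ≈ -9.8120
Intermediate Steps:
W = -7/117 ≈ -0.059829
Y = 45 (Y = (5*3)*3 = 15*3 = 45)
(119 + Y)*W = (119 + 45)*(-7/117) = 164*(-7/117) = -1148/117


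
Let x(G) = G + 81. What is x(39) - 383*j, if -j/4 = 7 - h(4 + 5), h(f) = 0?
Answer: 10844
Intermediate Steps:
x(G) = 81 + G
j = -28 (j = -4*(7 - 1*0) = -4*(7 + 0) = -4*7 = -28)
x(39) - 383*j = (81 + 39) - 383*(-28) = 120 + 10724 = 10844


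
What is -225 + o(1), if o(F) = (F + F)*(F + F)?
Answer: -221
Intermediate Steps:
o(F) = 4*F² (o(F) = (2*F)*(2*F) = 4*F²)
-225 + o(1) = -225 + 4*1² = -225 + 4*1 = -225 + 4 = -221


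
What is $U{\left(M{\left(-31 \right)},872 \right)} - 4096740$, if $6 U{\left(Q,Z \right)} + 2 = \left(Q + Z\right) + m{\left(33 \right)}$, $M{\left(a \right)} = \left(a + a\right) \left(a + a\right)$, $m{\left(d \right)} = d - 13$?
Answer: $-4095951$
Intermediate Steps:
$m{\left(d \right)} = -13 + d$
$M{\left(a \right)} = 4 a^{2}$ ($M{\left(a \right)} = 2 a 2 a = 4 a^{2}$)
$U{\left(Q,Z \right)} = 3 + \frac{Q}{6} + \frac{Z}{6}$ ($U{\left(Q,Z \right)} = - \frac{1}{3} + \frac{\left(Q + Z\right) + \left(-13 + 33\right)}{6} = - \frac{1}{3} + \frac{\left(Q + Z\right) + 20}{6} = - \frac{1}{3} + \frac{20 + Q + Z}{6} = - \frac{1}{3} + \left(\frac{10}{3} + \frac{Q}{6} + \frac{Z}{6}\right) = 3 + \frac{Q}{6} + \frac{Z}{6}$)
$U{\left(M{\left(-31 \right)},872 \right)} - 4096740 = \left(3 + \frac{4 \left(-31\right)^{2}}{6} + \frac{1}{6} \cdot 872\right) - 4096740 = \left(3 + \frac{4 \cdot 961}{6} + \frac{436}{3}\right) - 4096740 = \left(3 + \frac{1}{6} \cdot 3844 + \frac{436}{3}\right) - 4096740 = \left(3 + \frac{1922}{3} + \frac{436}{3}\right) - 4096740 = 789 - 4096740 = -4095951$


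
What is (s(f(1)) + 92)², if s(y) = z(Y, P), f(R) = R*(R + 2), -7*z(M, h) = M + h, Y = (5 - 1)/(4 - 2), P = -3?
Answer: 416025/49 ≈ 8490.3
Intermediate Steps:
Y = 2 (Y = 4/2 = 4*(½) = 2)
z(M, h) = -M/7 - h/7 (z(M, h) = -(M + h)/7 = -M/7 - h/7)
f(R) = R*(2 + R)
s(y) = ⅐ (s(y) = -⅐*2 - ⅐*(-3) = -2/7 + 3/7 = ⅐)
(s(f(1)) + 92)² = (⅐ + 92)² = (645/7)² = 416025/49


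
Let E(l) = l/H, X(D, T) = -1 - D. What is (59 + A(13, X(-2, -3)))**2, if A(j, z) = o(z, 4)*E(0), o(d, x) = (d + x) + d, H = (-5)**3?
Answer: 3481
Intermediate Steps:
H = -125
o(d, x) = x + 2*d
E(l) = -l/125 (E(l) = l/(-125) = l*(-1/125) = -l/125)
A(j, z) = 0 (A(j, z) = (4 + 2*z)*(-1/125*0) = (4 + 2*z)*0 = 0)
(59 + A(13, X(-2, -3)))**2 = (59 + 0)**2 = 59**2 = 3481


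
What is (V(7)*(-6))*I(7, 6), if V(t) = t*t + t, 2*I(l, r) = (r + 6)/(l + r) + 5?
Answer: -12936/13 ≈ -995.08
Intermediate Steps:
I(l, r) = 5/2 + (6 + r)/(2*(l + r)) (I(l, r) = ((r + 6)/(l + r) + 5)/2 = ((6 + r)/(l + r) + 5)/2 = (5 + (6 + r)/(l + r))/2 = 5/2 + (6 + r)/(2*(l + r)))
V(t) = t + t**2 (V(t) = t**2 + t = t + t**2)
(V(7)*(-6))*I(7, 6) = ((7*(1 + 7))*(-6))*((3 + 3*6 + (5/2)*7)/(7 + 6)) = ((7*8)*(-6))*((3 + 18 + 35/2)/13) = (56*(-6))*((1/13)*(77/2)) = -336*77/26 = -12936/13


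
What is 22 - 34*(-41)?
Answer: 1416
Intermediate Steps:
22 - 34*(-41) = 22 + 1394 = 1416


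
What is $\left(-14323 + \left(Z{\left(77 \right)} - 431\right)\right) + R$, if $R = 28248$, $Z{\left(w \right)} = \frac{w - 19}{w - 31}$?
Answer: $\frac{310391}{23} \approx 13495.0$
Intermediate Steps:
$Z{\left(w \right)} = \frac{-19 + w}{-31 + w}$
$\left(-14323 + \left(Z{\left(77 \right)} - 431\right)\right) + R = \left(-14323 - \left(431 - \frac{-19 + 77}{-31 + 77}\right)\right) + 28248 = \left(-14323 - \left(431 - \frac{1}{46} \cdot 58\right)\right) + 28248 = \left(-14323 + \left(\frac{1}{46} \cdot 58 - 431\right)\right) + 28248 = \left(-14323 + \left(\frac{29}{23} - 431\right)\right) + 28248 = \left(-14323 - \frac{9884}{23}\right) + 28248 = - \frac{339313}{23} + 28248 = \frac{310391}{23}$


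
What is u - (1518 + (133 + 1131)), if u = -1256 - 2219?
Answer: -6257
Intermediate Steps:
u = -3475
u - (1518 + (133 + 1131)) = -3475 - (1518 + (133 + 1131)) = -3475 - (1518 + 1264) = -3475 - 1*2782 = -3475 - 2782 = -6257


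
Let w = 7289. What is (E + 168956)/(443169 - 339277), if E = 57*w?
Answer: 584429/103892 ≈ 5.6254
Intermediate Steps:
E = 415473 (E = 57*7289 = 415473)
(E + 168956)/(443169 - 339277) = (415473 + 168956)/(443169 - 339277) = 584429/103892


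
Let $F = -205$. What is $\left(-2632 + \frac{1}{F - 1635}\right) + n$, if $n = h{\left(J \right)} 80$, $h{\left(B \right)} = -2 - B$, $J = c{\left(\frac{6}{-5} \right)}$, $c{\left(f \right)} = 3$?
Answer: $- \frac{5578881}{1840} \approx -3032.0$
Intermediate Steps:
$J = 3$
$n = -400$ ($n = \left(-2 - 3\right) 80 = \left(-5\right) 80 = -400$)
$\left(-2632 + \frac{1}{F - 1635}\right) + n = \left(-2632 + \frac{1}{-205 - 1635}\right) - 400 = \left(-2632 + \frac{1}{-1840}\right) - 400 = \left(-2632 - \frac{1}{1840}\right) - 400 = - \frac{4842881}{1840} - 400 = - \frac{5578881}{1840}$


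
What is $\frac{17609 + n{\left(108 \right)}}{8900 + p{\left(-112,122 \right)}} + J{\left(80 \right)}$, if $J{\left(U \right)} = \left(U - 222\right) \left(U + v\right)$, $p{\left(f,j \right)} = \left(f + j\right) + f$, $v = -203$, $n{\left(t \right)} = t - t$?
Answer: $\frac{153683477}{8798} \approx 17468.0$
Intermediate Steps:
$n{\left(t \right)} = 0$
$p{\left(f,j \right)} = j + 2 f$
$J{\left(U \right)} = \left(-222 + U\right) \left(-203 + U\right)$ ($J{\left(U \right)} = \left(U - 222\right) \left(U - 203\right) = \left(-222 + U\right) \left(-203 + U\right)$)
$\frac{17609 + n{\left(108 \right)}}{8900 + p{\left(-112,122 \right)}} + J{\left(80 \right)} = \frac{17609 + 0}{8900 + \left(122 + 2 \left(-112\right)\right)} + \left(45066 + 80^{2} - 34000\right) = \frac{17609}{8900 + \left(122 - 224\right)} + \left(45066 + 6400 - 34000\right) = \frac{17609}{8900 - 102} + 17466 = \frac{17609}{8798} + 17466 = \frac{153683477}{8798}$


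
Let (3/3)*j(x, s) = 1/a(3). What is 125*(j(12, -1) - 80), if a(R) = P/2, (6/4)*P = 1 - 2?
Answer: -10375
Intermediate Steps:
P = -⅔ (P = 2*(1 - 2)/3 = (⅔)*(-1) = -⅔ ≈ -0.66667)
a(R) = -⅓ (a(R) = -⅔/2 = -⅔*½ = -⅓)
j(x, s) = -3 (j(x, s) = 1/(-⅓) = -3)
125*(j(12, -1) - 80) = 125*(-3 - 80) = 125*(-83) = -10375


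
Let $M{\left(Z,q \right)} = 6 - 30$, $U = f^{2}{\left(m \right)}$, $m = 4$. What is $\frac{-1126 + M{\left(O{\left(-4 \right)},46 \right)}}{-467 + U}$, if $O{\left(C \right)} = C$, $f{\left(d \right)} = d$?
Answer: $\frac{1150}{451} \approx 2.5499$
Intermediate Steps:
$U = 16$ ($U = 4^{2} = 16$)
$M{\left(Z,q \right)} = -24$ ($M{\left(Z,q \right)} = 6 - 30 = -24$)
$\frac{-1126 + M{\left(O{\left(-4 \right)},46 \right)}}{-467 + U} = \frac{-1126 - 24}{-467 + 16} = - \frac{1150}{-451} = \left(-1150\right) \left(- \frac{1}{451}\right) = \frac{1150}{451}$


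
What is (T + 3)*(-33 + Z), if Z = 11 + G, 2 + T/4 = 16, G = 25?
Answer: 177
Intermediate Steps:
T = 56 (T = -8 + 4*16 = -8 + 64 = 56)
Z = 36 (Z = 11 + 25 = 36)
(T + 3)*(-33 + Z) = (56 + 3)*(-33 + 36) = 59*3 = 177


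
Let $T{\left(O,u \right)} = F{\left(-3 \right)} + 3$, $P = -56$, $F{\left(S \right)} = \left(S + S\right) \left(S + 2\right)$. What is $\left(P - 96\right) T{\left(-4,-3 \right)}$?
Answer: $-1368$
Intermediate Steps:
$F{\left(S \right)} = 2 S \left(2 + S\right)$
$T{\left(O,u \right)} = 9$ ($T{\left(O,u \right)} = 2 \left(-3\right) \left(2 - 3\right) + 3 = 2 \left(-3\right) \left(-1\right) + 3 = 6 + 3 = 9$)
$\left(P - 96\right) T{\left(-4,-3 \right)} = \left(-56 - 96\right) 9 = \left(-152\right) 9 = -1368$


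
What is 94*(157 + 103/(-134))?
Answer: 983945/67 ≈ 14686.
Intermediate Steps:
94*(157 + 103/(-134)) = 94*(157 + 103*(-1/134)) = 94*(157 - 103/134) = 94*(20935/134) = 983945/67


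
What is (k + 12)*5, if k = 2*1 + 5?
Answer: 95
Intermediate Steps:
k = 7 (k = 2 + 5 = 7)
(k + 12)*5 = (7 + 12)*5 = 19*5 = 95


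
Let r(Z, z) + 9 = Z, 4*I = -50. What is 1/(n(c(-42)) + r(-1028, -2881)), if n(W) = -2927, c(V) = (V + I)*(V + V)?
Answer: -1/3964 ≈ -0.00025227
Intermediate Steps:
I = -25/2 (I = (¼)*(-50) = -25/2 ≈ -12.500)
r(Z, z) = -9 + Z
c(V) = 2*V*(-25/2 + V) (c(V) = (V - 25/2)*(V + V) = (-25/2 + V)*(2*V) = 2*V*(-25/2 + V))
1/(n(c(-42)) + r(-1028, -2881)) = 1/(-2927 + (-9 - 1028)) = 1/(-2927 - 1037) = 1/(-3964) = -1/3964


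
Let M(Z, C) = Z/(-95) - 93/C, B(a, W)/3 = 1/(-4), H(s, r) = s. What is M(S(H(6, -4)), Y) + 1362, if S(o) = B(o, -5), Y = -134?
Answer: 34694391/25460 ≈ 1362.7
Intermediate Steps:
B(a, W) = -3/4 (B(a, W) = 3/(-4) = 3*(-1/4) = -3/4)
S(o) = -3/4
M(Z, C) = -93/C - Z/95 (M(Z, C) = Z*(-1/95) - 93/C = -Z/95 - 93/C = -93/C - Z/95)
M(S(H(6, -4)), Y) + 1362 = (-93/(-134) - 1/95*(-3/4)) + 1362 = (-93*(-1/134) + 3/380) + 1362 = (93/134 + 3/380) + 1362 = 17871/25460 + 1362 = 34694391/25460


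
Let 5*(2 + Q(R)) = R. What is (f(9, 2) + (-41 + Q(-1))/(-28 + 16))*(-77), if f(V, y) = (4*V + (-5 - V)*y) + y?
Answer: -5236/5 ≈ -1047.2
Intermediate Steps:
f(V, y) = y + 4*V + y*(-5 - V) (f(V, y) = (4*V + y*(-5 - V)) + y = y + 4*V + y*(-5 - V))
Q(R) = -2 + R/5
(f(9, 2) + (-41 + Q(-1))/(-28 + 16))*(-77) = ((-4*2 + 4*9 - 1*9*2) + (-41 + (-2 + (⅕)*(-1)))/(-28 + 16))*(-77) = ((-8 + 36 - 18) + (-41 + (-2 - ⅕))/(-12))*(-77) = (10 + (-41 - 11/5)*(-1/12))*(-77) = (10 - 216/5*(-1/12))*(-77) = (10 + 18/5)*(-77) = (68/5)*(-77) = -5236/5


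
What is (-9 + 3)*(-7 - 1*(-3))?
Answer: 24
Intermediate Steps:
(-9 + 3)*(-7 - 1*(-3)) = -6*(-7 + 3) = -6*(-4) = 24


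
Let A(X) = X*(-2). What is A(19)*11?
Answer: -418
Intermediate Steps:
A(X) = -2*X
A(19)*11 = -2*19*11 = -38*11 = -418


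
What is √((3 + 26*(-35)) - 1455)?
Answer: I*√2362 ≈ 48.6*I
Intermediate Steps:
√((3 + 26*(-35)) - 1455) = √((3 - 910) - 1455) = √(-907 - 1455) = √(-2362) = I*√2362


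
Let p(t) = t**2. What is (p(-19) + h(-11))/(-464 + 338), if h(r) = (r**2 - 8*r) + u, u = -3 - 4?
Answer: -563/126 ≈ -4.4683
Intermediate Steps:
u = -7
h(r) = -7 + r**2 - 8*r (h(r) = (r**2 - 8*r) - 7 = -7 + r**2 - 8*r)
(p(-19) + h(-11))/(-464 + 338) = ((-19)**2 + (-7 + (-11)**2 - 8*(-11)))/(-464 + 338) = (361 + (-7 + 121 + 88))/(-126) = (361 + 202)*(-1/126) = 563*(-1/126) = -563/126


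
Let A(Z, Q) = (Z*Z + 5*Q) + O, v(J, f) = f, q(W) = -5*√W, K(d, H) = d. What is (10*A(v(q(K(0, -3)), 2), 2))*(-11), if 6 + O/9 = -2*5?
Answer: 14300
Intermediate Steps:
O = -144 (O = -54 + 9*(-2*5) = -54 + 9*(-10) = -54 - 90 = -144)
A(Z, Q) = -144 + Z² + 5*Q (A(Z, Q) = (Z*Z + 5*Q) - 144 = (Z² + 5*Q) - 144 = -144 + Z² + 5*Q)
(10*A(v(q(K(0, -3)), 2), 2))*(-11) = (10*(-144 + 2² + 5*2))*(-11) = (10*(-144 + 4 + 10))*(-11) = (10*(-130))*(-11) = -1300*(-11) = 14300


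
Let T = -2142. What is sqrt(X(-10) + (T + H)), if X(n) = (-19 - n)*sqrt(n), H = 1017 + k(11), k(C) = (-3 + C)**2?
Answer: sqrt(-1061 - 9*I*sqrt(10)) ≈ 0.4368 - 32.576*I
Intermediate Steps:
H = 1081 (H = 1017 + (-3 + 11)**2 = 1017 + 8**2 = 1017 + 64 = 1081)
X(n) = sqrt(n)*(-19 - n)
sqrt(X(-10) + (T + H)) = sqrt(sqrt(-10)*(-19 - 1*(-10)) + (-2142 + 1081)) = sqrt((I*sqrt(10))*(-19 + 10) - 1061) = sqrt((I*sqrt(10))*(-9) - 1061) = sqrt(-9*I*sqrt(10) - 1061) = sqrt(-1061 - 9*I*sqrt(10))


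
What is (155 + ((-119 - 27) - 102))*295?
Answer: -27435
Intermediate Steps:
(155 + ((-119 - 27) - 102))*295 = (155 + (-146 - 102))*295 = (155 - 248)*295 = -93*295 = -27435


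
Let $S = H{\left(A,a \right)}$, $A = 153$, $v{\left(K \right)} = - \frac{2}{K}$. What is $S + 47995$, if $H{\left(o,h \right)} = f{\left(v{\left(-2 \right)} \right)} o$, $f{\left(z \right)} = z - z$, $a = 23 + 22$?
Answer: $47995$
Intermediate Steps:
$a = 45$
$f{\left(z \right)} = 0$
$H{\left(o,h \right)} = 0$ ($H{\left(o,h \right)} = 0 o = 0$)
$S = 0$
$S + 47995 = 0 + 47995 = 47995$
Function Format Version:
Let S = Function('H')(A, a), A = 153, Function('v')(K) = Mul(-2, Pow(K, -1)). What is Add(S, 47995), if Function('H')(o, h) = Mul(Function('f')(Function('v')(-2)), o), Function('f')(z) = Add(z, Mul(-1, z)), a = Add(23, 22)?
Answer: 47995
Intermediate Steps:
a = 45
Function('f')(z) = 0
Function('H')(o, h) = 0 (Function('H')(o, h) = Mul(0, o) = 0)
S = 0
Add(S, 47995) = Add(0, 47995) = 47995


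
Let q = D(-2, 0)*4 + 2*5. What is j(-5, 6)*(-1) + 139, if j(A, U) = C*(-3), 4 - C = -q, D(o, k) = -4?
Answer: 133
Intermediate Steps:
q = -6 (q = -4*4 + 2*5 = -16 + 10 = -6)
C = -2 (C = 4 - (-1)*(-6) = 4 - 1*6 = 4 - 6 = -2)
j(A, U) = 6 (j(A, U) = -2*(-3) = 6)
j(-5, 6)*(-1) + 139 = 6*(-1) + 139 = -6 + 139 = 133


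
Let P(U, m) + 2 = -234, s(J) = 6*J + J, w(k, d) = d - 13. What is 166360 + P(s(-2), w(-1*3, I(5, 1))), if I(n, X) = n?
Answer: 166124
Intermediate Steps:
w(k, d) = -13 + d
s(J) = 7*J
P(U, m) = -236 (P(U, m) = -2 - 234 = -236)
166360 + P(s(-2), w(-1*3, I(5, 1))) = 166360 - 236 = 166124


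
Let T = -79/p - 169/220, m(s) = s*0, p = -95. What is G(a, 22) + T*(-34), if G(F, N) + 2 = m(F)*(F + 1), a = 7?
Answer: -1737/418 ≈ -4.1555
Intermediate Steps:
m(s) = 0
G(F, N) = -2 (G(F, N) = -2 + 0*(F + 1) = -2 + 0*(1 + F) = -2 + 0 = -2)
T = 53/836 (T = -79/(-95) - 169/220 = -79*(-1/95) - 169*1/220 = 79/95 - 169/220 = 53/836 ≈ 0.063397)
G(a, 22) + T*(-34) = -2 + (53/836)*(-34) = -2 - 901/418 = -1737/418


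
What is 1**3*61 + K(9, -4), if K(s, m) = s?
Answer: 70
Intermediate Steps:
1**3*61 + K(9, -4) = 1**3*61 + 9 = 1*61 + 9 = 61 + 9 = 70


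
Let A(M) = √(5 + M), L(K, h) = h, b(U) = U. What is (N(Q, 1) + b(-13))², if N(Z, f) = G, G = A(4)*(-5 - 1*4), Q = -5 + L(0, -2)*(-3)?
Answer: 1600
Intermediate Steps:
Q = 1 (Q = -5 - 2*(-3) = -5 + 6 = 1)
G = -27 (G = √(5 + 4)*(-5 - 1*4) = √9*(-5 - 4) = 3*(-9) = -27)
N(Z, f) = -27
(N(Q, 1) + b(-13))² = (-27 - 13)² = (-40)² = 1600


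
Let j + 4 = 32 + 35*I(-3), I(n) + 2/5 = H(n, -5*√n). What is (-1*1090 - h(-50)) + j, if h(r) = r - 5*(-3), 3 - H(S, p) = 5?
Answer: -1111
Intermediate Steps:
H(S, p) = -2 (H(S, p) = 3 - 1*5 = 3 - 5 = -2)
h(r) = 15 + r (h(r) = r + 15 = 15 + r)
I(n) = -12/5 (I(n) = -⅖ - 2 = -12/5)
j = -56 (j = -4 + (32 + 35*(-12/5)) = -4 + (32 - 84) = -4 - 52 = -56)
(-1*1090 - h(-50)) + j = (-1*1090 - (15 - 50)) - 56 = (-1090 - 1*(-35)) - 56 = (-1090 + 35) - 56 = -1055 - 56 = -1111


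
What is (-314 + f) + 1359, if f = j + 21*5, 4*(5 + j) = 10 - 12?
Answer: 2289/2 ≈ 1144.5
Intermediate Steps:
j = -11/2 (j = -5 + (10 - 12)/4 = -5 + (¼)*(-2) = -5 - ½ = -11/2 ≈ -5.5000)
f = 199/2 (f = -11/2 + 21*5 = -11/2 + 105 = 199/2 ≈ 99.500)
(-314 + f) + 1359 = (-314 + 199/2) + 1359 = -429/2 + 1359 = 2289/2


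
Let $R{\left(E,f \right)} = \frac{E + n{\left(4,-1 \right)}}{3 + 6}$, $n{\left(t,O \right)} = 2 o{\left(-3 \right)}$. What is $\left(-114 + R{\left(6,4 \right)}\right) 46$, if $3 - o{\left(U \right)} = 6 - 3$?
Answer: $- \frac{15640}{3} \approx -5213.3$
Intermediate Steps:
$o{\left(U \right)} = 0$ ($o{\left(U \right)} = 3 - \left(6 - 3\right) = 3 - 3 = 0$)
$n{\left(t,O \right)} = 0$ ($n{\left(t,O \right)} = 2 \cdot 0 = 0$)
$R{\left(E,f \right)} = \frac{E}{9}$ ($R{\left(E,f \right)} = \frac{E + 0}{3 + 6} = \frac{E}{9}$)
$\left(-114 + R{\left(6,4 \right)}\right) 46 = \left(-114 + \frac{1}{9} \cdot 6\right) 46 = \left(-114 + \frac{2}{3}\right) 46 = \left(- \frac{340}{3}\right) 46 = - \frac{15640}{3}$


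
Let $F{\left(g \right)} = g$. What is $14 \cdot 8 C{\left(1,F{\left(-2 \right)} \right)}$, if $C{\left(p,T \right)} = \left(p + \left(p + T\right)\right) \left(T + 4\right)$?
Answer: $0$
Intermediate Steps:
$C{\left(p,T \right)} = \left(4 + T\right) \left(T + 2 p\right)$ ($C{\left(p,T \right)} = \left(p + \left(T + p\right)\right) \left(4 + T\right) = \left(T + 2 p\right) \left(4 + T\right) = \left(4 + T\right) \left(T + 2 p\right)$)
$14 \cdot 8 C{\left(1,F{\left(-2 \right)} \right)} = 14 \cdot 8 \left(\left(-2\right)^{2} + 4 \left(-2\right) + 8 \cdot 1 + 2 \left(-2\right) 1\right) = 112 \left(4 - 8 + 8 - 4\right) = 112 \cdot 0 = 0$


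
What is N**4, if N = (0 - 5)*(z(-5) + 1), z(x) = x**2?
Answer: 285610000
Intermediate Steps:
N = -130 (N = (0 - 5)*((-5)**2 + 1) = -5*(25 + 1) = -5*26 = -130)
N**4 = (-130)**4 = 285610000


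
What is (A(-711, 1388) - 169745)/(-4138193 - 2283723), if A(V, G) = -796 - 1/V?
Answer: 60627325/2282991138 ≈ 0.026556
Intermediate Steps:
(A(-711, 1388) - 169745)/(-4138193 - 2283723) = ((-796 - 1/(-711)) - 169745)/(-4138193 - 2283723) = ((-796 - 1*(-1/711)) - 169745)/(-6421916) = ((-796 + 1/711) - 169745)*(-1/6421916) = (-565955/711 - 169745)*(-1/6421916) = -121254650/711*(-1/6421916) = 60627325/2282991138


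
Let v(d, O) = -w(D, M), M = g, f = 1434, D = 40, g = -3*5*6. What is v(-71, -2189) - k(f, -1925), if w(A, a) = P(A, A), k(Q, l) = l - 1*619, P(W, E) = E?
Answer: 2504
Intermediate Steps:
g = -90 (g = -15*6 = -90)
M = -90
k(Q, l) = -619 + l (k(Q, l) = l - 619 = -619 + l)
w(A, a) = A
v(d, O) = -40 (v(d, O) = -1*40 = -40)
v(-71, -2189) - k(f, -1925) = -40 - (-619 - 1925) = -40 - 1*(-2544) = -40 + 2544 = 2504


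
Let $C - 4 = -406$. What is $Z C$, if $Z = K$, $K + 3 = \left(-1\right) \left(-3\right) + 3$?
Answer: $-1206$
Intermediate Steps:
$C = -402$ ($C = 4 - 406 = -402$)
$K = 3$ ($K = -3 + \left(\left(-1\right) \left(-3\right) + 3\right) = -3 + \left(3 + 3\right) = -3 + 6 = 3$)
$Z = 3$
$Z C = 3 \left(-402\right) = -1206$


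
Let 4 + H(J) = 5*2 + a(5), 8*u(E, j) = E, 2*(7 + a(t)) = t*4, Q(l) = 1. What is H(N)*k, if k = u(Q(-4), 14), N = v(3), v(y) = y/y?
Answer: 9/8 ≈ 1.1250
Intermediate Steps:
a(t) = -7 + 2*t (a(t) = -7 + (t*4)/2 = -7 + (4*t)/2 = -7 + 2*t)
v(y) = 1
u(E, j) = E/8
N = 1
H(J) = 9 (H(J) = -4 + (5*2 + (-7 + 2*5)) = -4 + (10 + (-7 + 10)) = -4 + (10 + 3) = -4 + 13 = 9)
k = 1/8 (k = (1/8)*1 = 1/8 ≈ 0.12500)
H(N)*k = 9*(1/8) = 9/8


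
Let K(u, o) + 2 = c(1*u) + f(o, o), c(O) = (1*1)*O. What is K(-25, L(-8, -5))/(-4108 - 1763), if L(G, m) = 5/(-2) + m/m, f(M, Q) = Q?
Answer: 1/206 ≈ 0.0048544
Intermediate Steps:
c(O) = O (c(O) = 1*O = O)
L(G, m) = -3/2 (L(G, m) = 5*(-½) + 1 = -5/2 + 1 = -3/2)
K(u, o) = -2 + o + u (K(u, o) = -2 + (1*u + o) = -2 + (u + o) = -2 + (o + u) = -2 + o + u)
K(-25, L(-8, -5))/(-4108 - 1763) = (-2 - 3/2 - 25)/(-4108 - 1763) = -57/2/(-5871) = -57/2*(-1/5871) = 1/206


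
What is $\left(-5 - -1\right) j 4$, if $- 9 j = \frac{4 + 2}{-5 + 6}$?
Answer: $\frac{32}{3} \approx 10.667$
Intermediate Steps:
$j = - \frac{2}{3}$ ($j = - \frac{\left(4 + 2\right) \frac{1}{-5 + 6}}{9} = - \frac{6 \cdot 1^{-1}}{9} = - \frac{6 \cdot 1}{9} = \left(- \frac{1}{9}\right) 6 = - \frac{2}{3} \approx -0.66667$)
$\left(-5 - -1\right) j 4 = \left(-5 - -1\right) \left(- \frac{2}{3}\right) 4 = \left(-5 + 1\right) \left(- \frac{2}{3}\right) 4 = \left(-4\right) \left(- \frac{2}{3}\right) 4 = \frac{8}{3} \cdot 4 = \frac{32}{3}$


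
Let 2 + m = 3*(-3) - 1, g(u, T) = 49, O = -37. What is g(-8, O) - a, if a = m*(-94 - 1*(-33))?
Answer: -683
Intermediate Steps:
m = -12 (m = -2 + (3*(-3) - 1) = -2 + (-9 - 1) = -2 - 10 = -12)
a = 732 (a = -12*(-94 - 1*(-33)) = -12*(-94 + 33) = -12*(-61) = 732)
g(-8, O) - a = 49 - 1*732 = 49 - 732 = -683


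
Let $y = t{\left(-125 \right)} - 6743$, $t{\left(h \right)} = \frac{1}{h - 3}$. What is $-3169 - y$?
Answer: $\frac{457473}{128} \approx 3574.0$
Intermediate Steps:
$t{\left(h \right)} = \frac{1}{-3 + h}$
$y = - \frac{863105}{128}$ ($y = \frac{1}{-3 - 125} - 6743 = \frac{1}{-128} - 6743 = - \frac{1}{128} - 6743 = - \frac{863105}{128} \approx -6743.0$)
$-3169 - y = -3169 - - \frac{863105}{128} = -3169 + \frac{863105}{128} = \frac{457473}{128}$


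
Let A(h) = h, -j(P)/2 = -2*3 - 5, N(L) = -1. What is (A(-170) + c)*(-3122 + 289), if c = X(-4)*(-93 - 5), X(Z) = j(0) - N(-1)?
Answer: 6867192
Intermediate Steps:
j(P) = 22 (j(P) = -2*(-2*3 - 5) = -2*(-6 - 5) = -2*(-11) = 22)
X(Z) = 23 (X(Z) = 22 - 1*(-1) = 22 + 1 = 23)
c = -2254 (c = 23*(-93 - 5) = 23*(-98) = -2254)
(A(-170) + c)*(-3122 + 289) = (-170 - 2254)*(-3122 + 289) = -2424*(-2833) = 6867192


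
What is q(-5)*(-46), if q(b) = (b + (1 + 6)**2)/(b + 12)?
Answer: -2024/7 ≈ -289.14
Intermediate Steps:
q(b) = (49 + b)/(12 + b) (q(b) = (b + 7**2)/(12 + b) = (b + 49)/(12 + b) = (49 + b)/(12 + b))
q(-5)*(-46) = ((49 - 5)/(12 - 5))*(-46) = (44/7)*(-46) = -2024/7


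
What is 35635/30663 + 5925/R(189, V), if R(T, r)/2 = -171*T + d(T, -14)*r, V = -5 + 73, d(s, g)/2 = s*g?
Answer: 41138717/35630406 ≈ 1.1546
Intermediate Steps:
d(s, g) = 2*g*s (d(s, g) = 2*(s*g) = 2*(g*s) = 2*g*s)
V = 68
R(T, r) = -342*T - 56*T*r (R(T, r) = 2*(-171*T + (2*(-14)*T)*r) = 2*(-171*T + (-28*T)*r) = 2*(-171*T - 28*T*r) = -342*T - 56*T*r)
35635/30663 + 5925/R(189, V) = 35635/30663 + 5925/((2*189*(-171 - 28*68))) = 35635*(1/30663) + 5925/((2*189*(-171 - 1904))) = 35635/30663 + 5925/((2*189*(-2075))) = 35635/30663 + 5925/(-784350) = 35635/30663 + 5925*(-1/784350) = 35635/30663 - 79/10458 = 41138717/35630406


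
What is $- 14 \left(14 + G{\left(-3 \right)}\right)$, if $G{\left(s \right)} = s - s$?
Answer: $-196$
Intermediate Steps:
$G{\left(s \right)} = 0$
$- 14 \left(14 + G{\left(-3 \right)}\right) = - 14 \left(14 + 0\right) = \left(-14\right) 14 = -196$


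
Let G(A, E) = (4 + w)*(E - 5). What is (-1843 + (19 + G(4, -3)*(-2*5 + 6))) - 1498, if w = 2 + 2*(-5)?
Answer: -3450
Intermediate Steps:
w = -8 (w = 2 - 10 = -8)
G(A, E) = 20 - 4*E (G(A, E) = (4 - 8)*(E - 5) = -4*(-5 + E) = 20 - 4*E)
(-1843 + (19 + G(4, -3)*(-2*5 + 6))) - 1498 = (-1843 + (19 + (20 - 4*(-3))*(-2*5 + 6))) - 1498 = (-1843 + (19 + (20 + 12)*(-10 + 6))) - 1498 = (-1843 + (19 + 32*(-4))) - 1498 = (-1843 + (19 - 128)) - 1498 = (-1843 - 109) - 1498 = -1952 - 1498 = -3450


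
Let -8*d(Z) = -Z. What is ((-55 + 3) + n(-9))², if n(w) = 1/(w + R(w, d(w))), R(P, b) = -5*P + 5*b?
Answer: 159466384/59049 ≈ 2700.6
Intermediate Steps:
d(Z) = Z/8 (d(Z) = -(-1)*Z/8 = Z/8)
n(w) = -8/(27*w) (n(w) = 1/(w + (-5*w + 5*(w/8))) = 1/(w + (-5*w + 5*w/8)) = 1/(w - 35*w/8) = 1/(-27*w/8) = -8/(27*w))
((-55 + 3) + n(-9))² = ((-55 + 3) - 8/27/(-9))² = (-52 - 8/27*(-⅑))² = (-52 + 8/243)² = (-12628/243)² = 159466384/59049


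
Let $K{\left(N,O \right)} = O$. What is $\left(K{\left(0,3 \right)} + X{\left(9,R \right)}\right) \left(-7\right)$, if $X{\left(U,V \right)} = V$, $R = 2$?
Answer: $-35$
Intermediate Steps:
$\left(K{\left(0,3 \right)} + X{\left(9,R \right)}\right) \left(-7\right) = \left(3 + 2\right) \left(-7\right) = 5 \left(-7\right) = -35$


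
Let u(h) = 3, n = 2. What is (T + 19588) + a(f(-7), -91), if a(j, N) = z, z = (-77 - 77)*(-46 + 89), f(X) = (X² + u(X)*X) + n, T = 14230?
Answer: 27196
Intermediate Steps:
f(X) = 2 + X² + 3*X (f(X) = (X² + 3*X) + 2 = 2 + X² + 3*X)
z = -6622 (z = -154*43 = -6622)
a(j, N) = -6622
(T + 19588) + a(f(-7), -91) = (14230 + 19588) - 6622 = 33818 - 6622 = 27196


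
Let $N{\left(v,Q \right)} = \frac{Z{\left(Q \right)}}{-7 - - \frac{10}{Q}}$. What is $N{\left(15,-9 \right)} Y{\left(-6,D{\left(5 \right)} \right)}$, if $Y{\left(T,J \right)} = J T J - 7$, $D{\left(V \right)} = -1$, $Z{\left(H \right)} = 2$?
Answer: $\frac{234}{73} \approx 3.2055$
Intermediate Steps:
$Y{\left(T,J \right)} = -7 + T J^{2}$ ($Y{\left(T,J \right)} = T J^{2} - 7 = -7 + T J^{2}$)
$N{\left(v,Q \right)} = \frac{2}{-7 + \frac{10}{Q}}$ ($N{\left(v,Q \right)} = \frac{2}{-7 - - \frac{10}{Q}} = \frac{2}{-7 + \frac{10}{Q}}$)
$N{\left(15,-9 \right)} Y{\left(-6,D{\left(5 \right)} \right)} = \left(-2\right) \left(-9\right) \frac{1}{-10 + 7 \left(-9\right)} \left(-7 - 6 \left(-1\right)^{2}\right) = \left(-2\right) \left(-9\right) \frac{1}{-10 - 63} \left(-7 - 6\right) = \left(-2\right) \left(-9\right) \frac{1}{-73} \left(-7 - 6\right) = \left(-2\right) \left(-9\right) \left(- \frac{1}{73}\right) \left(-13\right) = \left(- \frac{18}{73}\right) \left(-13\right) = \frac{234}{73}$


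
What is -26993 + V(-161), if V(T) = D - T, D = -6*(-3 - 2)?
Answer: -26802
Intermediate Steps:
D = 30 (D = -6*(-5) = 30)
V(T) = 30 - T
-26993 + V(-161) = -26993 + (30 - 1*(-161)) = -26993 + (30 + 161) = -26993 + 191 = -26802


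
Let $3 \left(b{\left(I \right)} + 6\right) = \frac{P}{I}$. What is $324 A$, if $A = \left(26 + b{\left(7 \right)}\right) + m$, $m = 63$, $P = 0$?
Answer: $26892$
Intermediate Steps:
$b{\left(I \right)} = -6$ ($b{\left(I \right)} = -6 + \frac{0 \frac{1}{I}}{3} = -6 + \frac{1}{3} \cdot 0 = -6 + 0 = -6$)
$A = 83$ ($A = \left(26 - 6\right) + 63 = 20 + 63 = 83$)
$324 A = 324 \cdot 83 = 26892$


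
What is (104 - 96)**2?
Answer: 64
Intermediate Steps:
(104 - 96)**2 = 8**2 = 64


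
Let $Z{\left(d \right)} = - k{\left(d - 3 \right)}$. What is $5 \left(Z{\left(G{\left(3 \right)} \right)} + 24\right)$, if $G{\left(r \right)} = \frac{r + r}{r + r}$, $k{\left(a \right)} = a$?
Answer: $130$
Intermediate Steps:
$G{\left(r \right)} = 1$ ($G{\left(r \right)} = \frac{2 r}{2 r} = 2 r \frac{1}{2 r} = 1$)
$Z{\left(d \right)} = 3 - d$ ($Z{\left(d \right)} = - (d - 3) = - (-3 + d) = 3 - d$)
$5 \left(Z{\left(G{\left(3 \right)} \right)} + 24\right) = 5 \left(\left(3 - 1\right) + 24\right) = 5 \left(2 + 24\right) = 5 \cdot 26 = 130$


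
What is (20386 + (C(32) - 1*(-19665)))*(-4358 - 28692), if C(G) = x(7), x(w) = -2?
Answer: -1323619450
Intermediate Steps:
C(G) = -2
(20386 + (C(32) - 1*(-19665)))*(-4358 - 28692) = (20386 + (-2 - 1*(-19665)))*(-4358 - 28692) = (20386 + (-2 + 19665))*(-33050) = (20386 + 19663)*(-33050) = 40049*(-33050) = -1323619450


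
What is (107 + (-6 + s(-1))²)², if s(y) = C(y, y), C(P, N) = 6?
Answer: 11449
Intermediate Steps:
s(y) = 6
(107 + (-6 + s(-1))²)² = (107 + (-6 + 6)²)² = (107 + 0²)² = (107 + 0)² = 107² = 11449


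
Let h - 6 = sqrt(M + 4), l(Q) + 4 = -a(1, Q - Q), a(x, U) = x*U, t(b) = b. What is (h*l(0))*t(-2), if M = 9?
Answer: 48 + 8*sqrt(13) ≈ 76.844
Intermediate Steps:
a(x, U) = U*x
l(Q) = -4 (l(Q) = -4 - (Q - Q) = -4 - 0 = -4 - 1*0 = -4 + 0 = -4)
h = 6 + sqrt(13) (h = 6 + sqrt(9 + 4) = 6 + sqrt(13) ≈ 9.6055)
(h*l(0))*t(-2) = ((6 + sqrt(13))*(-4))*(-2) = (-24 - 4*sqrt(13))*(-2) = 48 + 8*sqrt(13)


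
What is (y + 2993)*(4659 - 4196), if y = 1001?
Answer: 1849222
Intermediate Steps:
(y + 2993)*(4659 - 4196) = (1001 + 2993)*(4659 - 4196) = 3994*463 = 1849222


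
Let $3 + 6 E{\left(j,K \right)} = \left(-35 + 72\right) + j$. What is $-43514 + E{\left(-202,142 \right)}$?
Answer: $-43542$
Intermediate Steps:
$E{\left(j,K \right)} = \frac{17}{3} + \frac{j}{6}$ ($E{\left(j,K \right)} = - \frac{1}{2} + \frac{\left(-35 + 72\right) + j}{6} = - \frac{1}{2} + \frac{37 + j}{6} = - \frac{1}{2} + \left(\frac{37}{6} + \frac{j}{6}\right) = \frac{17}{3} + \frac{j}{6}$)
$-43514 + E{\left(-202,142 \right)} = -43514 + \left(\frac{17}{3} + \frac{1}{6} \left(-202\right)\right) = -43514 + \left(\frac{17}{3} - \frac{101}{3}\right) = -43514 - 28 = -43542$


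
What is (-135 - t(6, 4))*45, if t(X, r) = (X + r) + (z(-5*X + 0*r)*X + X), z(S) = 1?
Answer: -7065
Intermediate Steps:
t(X, r) = r + 3*X (t(X, r) = (X + r) + (1*X + X) = (X + r) + (X + X) = (X + r) + 2*X = r + 3*X)
(-135 - t(6, 4))*45 = (-135 - (4 + 3*6))*45 = (-135 - (4 + 18))*45 = (-135 - 1*22)*45 = (-135 - 22)*45 = -157*45 = -7065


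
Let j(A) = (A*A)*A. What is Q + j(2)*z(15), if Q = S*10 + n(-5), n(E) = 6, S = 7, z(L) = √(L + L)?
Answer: 76 + 8*√30 ≈ 119.82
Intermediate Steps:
z(L) = √2*√L (z(L) = √(2*L) = √2*√L)
j(A) = A³ (j(A) = A²*A = A³)
Q = 76 (Q = 7*10 + 6 = 70 + 6 = 76)
Q + j(2)*z(15) = 76 + 2³*(√2*√15) = 76 + 8*√30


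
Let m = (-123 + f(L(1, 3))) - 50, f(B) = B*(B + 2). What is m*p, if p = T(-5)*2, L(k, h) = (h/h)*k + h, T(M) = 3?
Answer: -894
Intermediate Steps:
L(k, h) = h + k (L(k, h) = 1*k + h = k + h = h + k)
f(B) = B*(2 + B)
p = 6 (p = 3*2 = 6)
m = -149 (m = (-123 + (3 + 1)*(2 + (3 + 1))) - 50 = (-123 + 4*(2 + 4)) - 50 = (-123 + 4*6) - 50 = (-123 + 24) - 50 = -99 - 50 = -149)
m*p = -149*6 = -894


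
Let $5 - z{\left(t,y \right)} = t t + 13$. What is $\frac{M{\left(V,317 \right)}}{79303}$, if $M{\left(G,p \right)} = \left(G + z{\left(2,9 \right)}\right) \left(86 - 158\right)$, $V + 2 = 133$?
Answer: $- \frac{1224}{11329} \approx -0.10804$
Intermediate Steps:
$V = 131$ ($V = -2 + 133 = 131$)
$z{\left(t,y \right)} = -8 - t^{2}$ ($z{\left(t,y \right)} = 5 - \left(t t + 13\right) = 5 - \left(t^{2} + 13\right) = 5 - \left(13 + t^{2}\right) = -8 - t^{2}$)
$M{\left(G,p \right)} = 864 - 72 G$ ($M{\left(G,p \right)} = \left(G - 12\right) \left(86 - 158\right) = \left(G - 12\right) \left(-72\right) = \left(-12 + G\right) \left(-72\right) = 864 - 72 G$)
$\frac{M{\left(V,317 \right)}}{79303} = \frac{864 - 9432}{79303} = \left(864 - 9432\right) \frac{1}{79303} = \left(-8568\right) \frac{1}{79303} = - \frac{1224}{11329}$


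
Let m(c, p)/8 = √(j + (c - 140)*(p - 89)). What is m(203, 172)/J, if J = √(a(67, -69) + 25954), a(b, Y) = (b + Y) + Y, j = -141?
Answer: 32*√8230794/25883 ≈ 3.5470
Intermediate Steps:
a(b, Y) = b + 2*Y (a(b, Y) = (Y + b) + Y = b + 2*Y)
m(c, p) = 8*√(-141 + (-140 + c)*(-89 + p)) (m(c, p) = 8*√(-141 + (c - 140)*(p - 89)) = 8*√(-141 + (-140 + c)*(-89 + p)))
J = √25883 (J = √((67 + 2*(-69)) + 25954) = √((67 - 138) + 25954) = √(-71 + 25954) = √25883 ≈ 160.88)
m(203, 172)/J = (8*√(12319 - 140*172 - 89*203 + 203*172))/(√25883) = (8*√(12319 - 24080 - 18067 + 34916))*(√25883/25883) = (8*√5088)*(√25883/25883) = (8*(4*√318))*(√25883/25883) = (32*√318)*(√25883/25883) = 32*√8230794/25883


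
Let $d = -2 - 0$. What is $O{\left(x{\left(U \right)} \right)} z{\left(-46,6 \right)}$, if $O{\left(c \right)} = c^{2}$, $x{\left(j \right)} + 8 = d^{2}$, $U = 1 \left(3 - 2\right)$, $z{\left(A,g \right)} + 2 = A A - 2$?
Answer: $33792$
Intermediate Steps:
$z{\left(A,g \right)} = -4 + A^{2}$ ($z{\left(A,g \right)} = -2 + \left(A A - 2\right) = -2 + \left(A^{2} - 2\right) = -2 + \left(-2 + A^{2}\right) = -4 + A^{2}$)
$d = -2$ ($d = -2 + 0 = -2$)
$U = 1$ ($U = 1 \cdot 1 = 1$)
$x{\left(j \right)} = -4$ ($x{\left(j \right)} = -8 + \left(-2\right)^{2} = -8 + 4 = -4$)
$O{\left(x{\left(U \right)} \right)} z{\left(-46,6 \right)} = \left(-4\right)^{2} \left(-4 + \left(-46\right)^{2}\right) = 16 \left(-4 + 2116\right) = 16 \cdot 2112 = 33792$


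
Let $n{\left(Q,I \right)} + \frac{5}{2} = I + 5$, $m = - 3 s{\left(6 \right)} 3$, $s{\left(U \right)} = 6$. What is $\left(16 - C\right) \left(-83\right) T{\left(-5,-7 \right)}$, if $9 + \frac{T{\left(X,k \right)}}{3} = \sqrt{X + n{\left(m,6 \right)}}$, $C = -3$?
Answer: $42579 - \frac{4731 \sqrt{14}}{2} \approx 33728.0$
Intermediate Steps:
$m = -54$ ($m = \left(-3\right) 6 \cdot 3 = \left(-18\right) 3 = -54$)
$n{\left(Q,I \right)} = \frac{5}{2} + I$ ($n{\left(Q,I \right)} = - \frac{5}{2} + \left(I + 5\right) = - \frac{5}{2} + \left(5 + I\right) = \frac{5}{2} + I$)
$T{\left(X,k \right)} = -27 + 3 \sqrt{\frac{17}{2} + X}$ ($T{\left(X,k \right)} = -27 + 3 \sqrt{X + \left(\frac{5}{2} + 6\right)} = -27 + 3 \sqrt{X + \frac{17}{2}} = -27 + 3 \sqrt{\frac{17}{2} + X}$)
$\left(16 - C\right) \left(-83\right) T{\left(-5,-7 \right)} = \left(16 - -3\right) \left(-83\right) \left(-27 + \frac{3 \sqrt{34 + 4 \left(-5\right)}}{2}\right) = \left(16 + 3\right) \left(-83\right) \left(-27 + \frac{3 \sqrt{34 - 20}}{2}\right) = 19 \left(-83\right) \left(-27 + \frac{3 \sqrt{14}}{2}\right) = - 1577 \left(-27 + \frac{3 \sqrt{14}}{2}\right) = 42579 - \frac{4731 \sqrt{14}}{2}$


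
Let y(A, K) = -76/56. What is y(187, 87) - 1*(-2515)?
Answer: 35191/14 ≈ 2513.6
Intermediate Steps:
y(A, K) = -19/14 (y(A, K) = -76*1/56 = -19/14)
y(187, 87) - 1*(-2515) = -19/14 - 1*(-2515) = -19/14 + 2515 = 35191/14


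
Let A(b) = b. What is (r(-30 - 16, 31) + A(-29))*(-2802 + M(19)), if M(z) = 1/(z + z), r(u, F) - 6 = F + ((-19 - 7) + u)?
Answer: 3407200/19 ≈ 1.7933e+5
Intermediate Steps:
r(u, F) = -20 + F + u (r(u, F) = 6 + (F + ((-19 - 7) + u)) = 6 + (F + (-26 + u)) = 6 + (-26 + F + u) = -20 + F + u)
M(z) = 1/(2*z)
(r(-30 - 16, 31) + A(-29))*(-2802 + M(19)) = ((-20 + 31 + (-30 - 16)) - 29)*(-2802 + (1/2)/19) = ((-20 + 31 - 46) - 29)*(-2802 + (1/2)*(1/19)) = (-35 - 29)*(-2802 + 1/38) = -64*(-106475/38) = 3407200/19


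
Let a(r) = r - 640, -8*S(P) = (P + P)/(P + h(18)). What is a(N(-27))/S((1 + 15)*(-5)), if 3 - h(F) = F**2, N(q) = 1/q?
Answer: 6929681/540 ≈ 12833.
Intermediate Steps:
h(F) = 3 - F**2
S(P) = -P/(4*(-321 + P)) (S(P) = -(P + P)/(8*(P + (3 - 1*18**2))) = -2*P/(8*(P + (3 - 1*324))) = -2*P/(8*(P + (3 - 324))) = -2*P/(8*(P - 321)) = -2*P/(8*(-321 + P)) = -P/(4*(-321 + P)))
a(r) = -640 + r
a(N(-27))/S((1 + 15)*(-5)) = (-640 + 1/(-27))/((-(1 + 15)*(-5)/(-1284 + 4*((1 + 15)*(-5))))) = (-640 - 1/27)/((-16*(-5)/(-1284 + 4*(16*(-5))))) = -17281/(27*((-1*(-80)/(-1284 + 4*(-80))))) = -17281/(27*((-1*(-80)/(-1284 - 320)))) = -17281/(27*((-1*(-80)/(-1604)))) = -17281/(27*((-1*(-80)*(-1/1604)))) = -17281/(27*(-20/401)) = -17281/27*(-401/20) = 6929681/540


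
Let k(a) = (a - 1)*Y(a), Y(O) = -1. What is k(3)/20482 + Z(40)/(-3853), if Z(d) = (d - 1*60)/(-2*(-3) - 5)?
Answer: 200967/39458573 ≈ 0.0050931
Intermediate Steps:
k(a) = 1 - a (k(a) = (a - 1)*(-1) = (-1 + a)*(-1) = 1 - a)
Z(d) = -60 + d (Z(d) = (d - 60)/(6 - 5) = (-60 + d)/1 = (-60 + d)*1 = -60 + d)
k(3)/20482 + Z(40)/(-3853) = (1 - 1*3)/20482 + (-60 + 40)/(-3853) = (1 - 3)*(1/20482) - 20*(-1/3853) = -2*1/20482 + 20/3853 = -1/10241 + 20/3853 = 200967/39458573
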